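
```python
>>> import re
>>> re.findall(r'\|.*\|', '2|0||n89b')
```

['|0||']

Scanning left to right: at [1:5] → '|0||'.
Since nothing is captured, `findall` lists the 1 matched substring directly.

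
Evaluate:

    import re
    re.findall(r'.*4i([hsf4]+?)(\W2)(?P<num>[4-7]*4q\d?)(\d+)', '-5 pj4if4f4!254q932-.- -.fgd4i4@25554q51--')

[('4', '@2', '5554q5', '1')]

This matches zero or more of any character, then the literal '4i'; then one or more of one of [hsf4] (lazy) (captured); then a non-word character, then the literal '2' (captured); then zero or more of a character in [4-7], then the literal '4q', then optionally a digit (captured as 'num'); then one or more of a digit (captured).
Scanning left to right: at [0:40] match '-5 pj4if4f4!254q932-.- -.fgd4i4@25554q51', groups = ('4', '@2', '5554q5', '1').
4 groups means the one result is a tuple of 4 captured strings — 1 here.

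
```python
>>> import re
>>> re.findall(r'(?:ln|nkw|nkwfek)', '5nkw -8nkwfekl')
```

Alternation isn't longest-match — the leftmost alternative that fits at this position is chosen.
`findall` yields the raw match text (2 of them) because the pattern has no groups.

['nkw', 'nkw']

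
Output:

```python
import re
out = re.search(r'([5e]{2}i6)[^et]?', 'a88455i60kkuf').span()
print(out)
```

(4, 9)

The pattern matches exactly 2 of one of [5e], then the literal 'i6' (captured); then optionally any character except [et].
`re.search` tries every starting position until one works.
The match spans [4:9] → '55i60'.
Captured: group 1 = '55i6'.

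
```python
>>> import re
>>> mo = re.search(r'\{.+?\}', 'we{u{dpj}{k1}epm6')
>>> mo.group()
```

`re.search` scans for the first position where the pattern succeeds.
The match spans [2:9] → '{u{dpj}'.

'{u{dpj}'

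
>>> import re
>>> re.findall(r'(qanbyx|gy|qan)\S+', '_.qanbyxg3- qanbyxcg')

['qanbyx', 'qanbyx']

Alternation isn't longest-match — the leftmost alternative that fits at this position is chosen.
`findall` collects group 1 from each match (2 total).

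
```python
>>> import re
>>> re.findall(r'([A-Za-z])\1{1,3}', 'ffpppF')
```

`\1` has to match the exact text group 1 already captured.
Matches: at [0:2] match 'ff', group 1 = 'f'; at [2:5] match 'ppp', group 1 = 'p'.
`findall` collects group 1 from each match (2 total).

['f', 'p']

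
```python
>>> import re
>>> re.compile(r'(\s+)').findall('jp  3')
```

This matches one or more of whitespace (captured).
Scanning left to right: at [2:4] match '  ', group 1 = '  '.
`findall` collects group 1 from the one match (1 total).

['  ']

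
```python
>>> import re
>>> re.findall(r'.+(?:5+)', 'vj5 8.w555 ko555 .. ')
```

['vj5 8.w555 ko555']

This matches one or more of any character; then one or more of a literal '5' (non-capturing group).
Scanning left to right: at [0:16] → 'vj5 8.w555 ko555'.
No capturing groups, so `findall` returns the 1 full match string.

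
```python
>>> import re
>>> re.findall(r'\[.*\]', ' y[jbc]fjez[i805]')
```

Scanning left to right: at [2:17] → '[jbc]fjez[i805]'.
No capturing groups, so `findall` returns the 1 full match string.

['[jbc]fjez[i805]']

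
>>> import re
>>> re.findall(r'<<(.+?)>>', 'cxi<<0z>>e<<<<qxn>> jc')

['0z', '<<qxn']

Lazy quantifiers expand one character at a time until the remainder of the pattern can match.
With a single group, `findall` returns only what that group captured — 2 items.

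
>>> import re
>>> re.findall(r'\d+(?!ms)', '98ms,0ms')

A negative assertion filters positions out without eating any characters.
Matches: at [0:1] → '9'.
`findall` yields the raw match text (1 of them) because the pattern has no groups.

['9']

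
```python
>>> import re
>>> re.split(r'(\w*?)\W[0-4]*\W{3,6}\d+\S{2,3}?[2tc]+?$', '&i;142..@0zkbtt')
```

['&', 'i', '']

This matches zero or more of a word character (lazy) (captured); then a non-word character, then zero or more of a character in [0-4]; then 3 to 6 of a non-word character; then one or more of a digit, then 2 to 3 of a non-whitespace character (lazy), then one or more of one of [2tc] (lazy); then anchored at the end.
Matches to split on: at [1:15] → 'i;142..@0zkbtt'.
The group in the pattern means `split` returns the separators' captures alongside the pieces.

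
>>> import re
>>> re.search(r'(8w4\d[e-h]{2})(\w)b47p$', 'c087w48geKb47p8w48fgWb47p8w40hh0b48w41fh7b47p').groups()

('8w41fh', '7')

The match spans [34:45] → '8w41fh7b47p'.
Captured: group 1 = '8w41fh', group 2 = '7'.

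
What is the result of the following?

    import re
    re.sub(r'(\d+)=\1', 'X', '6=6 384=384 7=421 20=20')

A backreference is literal: `\1` must see the identical characters the first group matched.
`sub` substitutes 'X' at each match site.

'X X 7=421 X'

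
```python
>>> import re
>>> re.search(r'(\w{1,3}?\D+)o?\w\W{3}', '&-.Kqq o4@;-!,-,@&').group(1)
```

This matches 1 to 3 of a word character (lazy), then one or more of a non-digit (captured); then optionally the literal 'o', then a word character, then exactly 3 of a non-word character.
Unlike `match`, `search` isn't anchored — it looks for the pattern anywhere in the string.
The match spans [3:12] → 'Kqq o4@;-'.
Captured: group 1 = 'Kqq o'.

'Kqq o'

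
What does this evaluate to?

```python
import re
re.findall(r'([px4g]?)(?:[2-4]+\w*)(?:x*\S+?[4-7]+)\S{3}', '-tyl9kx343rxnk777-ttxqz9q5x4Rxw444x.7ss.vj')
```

A non-greedy quantifier consumes as few characters as it can — just enough that the remainder of the pattern still matches from where it stops; whatever follows it matches normally.
`findall` collects group 1 from each match (2 total).

['x', '4']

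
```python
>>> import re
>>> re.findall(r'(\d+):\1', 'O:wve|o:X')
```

[]

`\1` has to match the exact text group 1 already captured.
Because there's exactly one group, `findall` drops the full match and keeps group 1 from each hit.
Nothing in the string satisfies the pattern, so the list is empty.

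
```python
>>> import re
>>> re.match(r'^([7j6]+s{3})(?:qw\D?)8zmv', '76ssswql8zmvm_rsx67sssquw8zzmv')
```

`match` is anchored at position 0; if the pattern doesn't fit there, it returns None.
Here the string doesn't start with a match, so the call returns None.

None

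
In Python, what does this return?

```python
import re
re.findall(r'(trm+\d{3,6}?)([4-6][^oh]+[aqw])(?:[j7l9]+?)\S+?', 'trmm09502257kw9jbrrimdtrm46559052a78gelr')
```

[('trmm095022', '57kw9jbrrimdtrm46559052a')]

The pattern matches the literal 'tr', then one or more of a literal 'm', then 3 to 6 of a digit (lazy) (captured); then a character in [4-6], then one or more of any character except [oh], then one of [aqw] (captured); then one or more of one of [j7l9] (lazy) (non-capturing group); then one or more of a non-whitespace character (lazy).
Walking the string: at [0:36] match 'trmm09502257kw9jbrrimdtrm46559052a78', groups = ('trmm095022', '57kw9jbrrimdtrm46559052a').
Multiple groups make `findall` return tuples — one 2-tuple for the one match.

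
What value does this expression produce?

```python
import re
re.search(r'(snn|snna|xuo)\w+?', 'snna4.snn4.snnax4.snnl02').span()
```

(0, 4)

Branches in `(...|...)` are attempted left-to-right; the first branch that allows the whole pattern to succeed is taken.
Unlike `match`, `search` isn't anchored — it looks for the pattern anywhere in the string.
The match spans [0:4] → 'snna'.
Captured: group 1 = 'snn'.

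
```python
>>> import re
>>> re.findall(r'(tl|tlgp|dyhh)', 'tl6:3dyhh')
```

['tl', 'dyhh']

With a single group, `findall` returns only what that group captured — 2 items.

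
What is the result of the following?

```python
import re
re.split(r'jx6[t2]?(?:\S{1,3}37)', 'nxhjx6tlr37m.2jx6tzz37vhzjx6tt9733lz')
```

Pattern: the literal 'jx6', then optionally one of [t2]; then 1 to 3 of a non-whitespace character, then the literal '37' (non-capturing group).
Matches to split on: at [3:11] → 'jx6tlr37'; at [14:22] → 'jx6tzz37'.
The string is cut at each match, leaving 3 pieces.

['nxh', 'm.2', 'vhzjx6tt9733lz']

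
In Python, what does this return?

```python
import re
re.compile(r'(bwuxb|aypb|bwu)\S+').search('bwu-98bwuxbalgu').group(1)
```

`re.search` tries every starting position until one works.
The match spans [0:15] → 'bwu-98bwuxbalgu'.
Captured: group 1 = 'bwu'.

'bwu'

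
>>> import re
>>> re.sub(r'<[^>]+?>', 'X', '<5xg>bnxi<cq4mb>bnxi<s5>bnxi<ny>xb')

'XbnxiXbnxiXbnxiXxb'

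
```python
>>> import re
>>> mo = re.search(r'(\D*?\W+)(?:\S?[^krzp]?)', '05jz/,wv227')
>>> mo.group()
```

Pattern: zero or more of a non-digit (lazy), then one or more of a non-word character (captured); then optionally a non-whitespace character, then optionally any character except [krzp] (non-capturing group).
`re.search` scans for the first position where the pattern succeeds.
The match spans [2:8] → 'jz/,wv'.
Captured: group 1 = 'jz/,'.

'jz/,wv'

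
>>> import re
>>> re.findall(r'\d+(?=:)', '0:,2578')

Because the assertion is zero-width, the text it checks is not consumed and won't appear in the result.
Walking the string: at [0:1] → '0'.
Since nothing is captured, `findall` lists the 1 matched substring directly.

['0']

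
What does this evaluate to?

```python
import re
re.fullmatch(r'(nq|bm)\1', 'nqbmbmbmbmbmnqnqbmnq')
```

None

`re.fullmatch` is like wrapping the pattern in `^…$` (in single-line mode).
Here there's no way to consume every character, so the call returns None.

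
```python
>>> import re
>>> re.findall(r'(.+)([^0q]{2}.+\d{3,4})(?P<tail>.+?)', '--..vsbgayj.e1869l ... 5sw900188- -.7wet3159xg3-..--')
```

Pattern: one or more of any character (captured); then exactly 2 of any character except [0q], then one or more of any character, then 3 to 4 of a digit (captured); then one or more of any character (lazy) (captured as 'tail').
Scanning left to right: at [0:45] match '--..vsbgayj.e1869l ... 5sw900188- -.7wet3159x', groups = ('--..vsbgayj.e1869l ... 5sw900188- -.7w', 'et3159', 'x').
With 3 capturing groups, `findall` returns a 3-tuple per match.

[('--..vsbgayj.e1869l ... 5sw900188- -.7w', 'et3159', 'x')]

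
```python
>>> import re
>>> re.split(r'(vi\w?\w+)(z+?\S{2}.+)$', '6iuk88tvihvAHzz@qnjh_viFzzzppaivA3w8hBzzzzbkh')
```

['6iuk88t', 'vihvAHz', 'z@qnjh_viFzzzppaivA3w8hBzzzzbkh', '']

This matches the literal 'vi', then optionally a word character, then one or more of a word character (captured); then one or more of a literal 'z' (lazy), then exactly 2 of a non-whitespace character, then one or more of any character (captured); then anchored at the end.
Matches to split on: at [7:45] → 'vihvAHzz@qnjh_viFzzzppaivA3w8hBzzzzbkh'.
The group in the pattern means `split` returns the separators' captures alongside the pieces.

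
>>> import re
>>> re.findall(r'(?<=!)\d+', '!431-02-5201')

['431']

The lookaround is zero-width — it requires the adjacent text to match without consuming it, so the asserted text isn't part of the match.
Walking the string: at [1:4] → '431'.
With no groups in the pattern, `findall` gives back each whole match — 1 here.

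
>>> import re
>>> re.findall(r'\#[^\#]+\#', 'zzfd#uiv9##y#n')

['#uiv9#', '#y#']

Scanning left to right: at [4:10] → '#uiv9#'; at [10:13] → '#y#'.
No capturing groups, so `findall` returns the 2 full match strings.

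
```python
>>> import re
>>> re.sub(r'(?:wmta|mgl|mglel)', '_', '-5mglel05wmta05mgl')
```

'-5_el05_05_'

`|` is ordered: at each position the engine commits to the first alternative that works.
Matches: at [2:5] → 'mgl'; at [9:13] → 'wmta'; at [15:18] → 'mgl'.
Each match is replaced by '_'.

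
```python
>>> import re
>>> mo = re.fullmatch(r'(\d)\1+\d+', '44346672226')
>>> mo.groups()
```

('4',)

`\1` has to match the exact text group 1 already captured.
For `fullmatch`, every character of the input must be accounted for by the pattern.
The match spans [0:11] → '44346672226'.
Captured: group 1 = '4'.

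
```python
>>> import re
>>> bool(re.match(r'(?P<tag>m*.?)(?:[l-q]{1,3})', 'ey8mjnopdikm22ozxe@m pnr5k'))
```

With `match`, the pattern is implicitly anchored at the beginning.
Here the string doesn't start with a match, so the call returns None, and `bool(None)` is False.

False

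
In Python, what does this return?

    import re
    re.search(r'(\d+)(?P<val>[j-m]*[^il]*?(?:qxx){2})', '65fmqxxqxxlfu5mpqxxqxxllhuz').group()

'65fmqxxqxx'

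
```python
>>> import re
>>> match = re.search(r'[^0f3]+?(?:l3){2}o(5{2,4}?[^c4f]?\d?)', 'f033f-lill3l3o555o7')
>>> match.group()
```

'-lill3l3o555'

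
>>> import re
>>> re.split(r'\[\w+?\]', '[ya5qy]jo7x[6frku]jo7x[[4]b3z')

['', 'jo7x', 'jo7x[', 'b3z']

`split` removes every match and returns the 4 fragments in between.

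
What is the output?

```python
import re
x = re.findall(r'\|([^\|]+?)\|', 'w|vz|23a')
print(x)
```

Matches: at [1:5] match '|vz|', group 1 = 'vz'.
One capturing group, so `findall` returns just the captured substring from the one match — 1 in all.

['vz']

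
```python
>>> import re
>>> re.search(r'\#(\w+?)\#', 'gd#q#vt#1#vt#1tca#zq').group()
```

'#q#'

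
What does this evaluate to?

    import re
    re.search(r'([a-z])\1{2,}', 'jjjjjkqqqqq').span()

A backreference is literal: `\1` must see the identical characters the first group matched.
The match spans [0:5] → 'jjjjj'.

(0, 5)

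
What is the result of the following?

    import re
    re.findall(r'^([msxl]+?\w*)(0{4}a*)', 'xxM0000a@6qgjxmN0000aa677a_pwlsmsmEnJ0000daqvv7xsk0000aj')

Pattern: anchored at the start of the string; then one or more of one of [msxl] (lazy), then zero or more of a word character (captured); then exactly 4 of the literal '0', then zero or more of the literal 'a' (captured).
Matches: at [0:8] match 'xxM0000a', groups = ('xxM', '0000a').
Multiple groups make `findall` return tuples — one 2-tuple for the one match.

[('xxM', '0000a')]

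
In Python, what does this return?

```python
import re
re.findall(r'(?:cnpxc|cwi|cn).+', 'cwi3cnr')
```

['cwi3cnr']

Since nothing is captured, `findall` lists the 1 matched substring directly.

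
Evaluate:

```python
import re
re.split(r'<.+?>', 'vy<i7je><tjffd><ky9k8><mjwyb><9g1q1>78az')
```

['vy', '', '', '', '', '78az']

With the lazy modifier that quantifier settles for the fewest repetitions that let the rest of the pattern succeed (the atoms after it are unaffected and can still be greedy).
Matches to split on: at [2:8] → '<i7je>'; at [8:15] → '<tjffd>'; at [15:22] → '<ky9k8>'; at [22:29] → '<mjwyb>'; at [29:36] → '<9g1q1>'.
`split` removes every match and returns the 6 fragments in between.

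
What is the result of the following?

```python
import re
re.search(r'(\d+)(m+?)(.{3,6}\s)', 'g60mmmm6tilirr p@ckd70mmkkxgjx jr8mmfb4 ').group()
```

'70mmkkxgjx '

This matches one or more of a digit (captured); then one or more of a literal 'm' (lazy) (captured); then 3 to 6 of any character, then whitespace (captured).
`re.search` tries every starting position until one works.
The match spans [20:31] → '70mmkkxgjx '.
Captured: group 1 = '70', group 2 = 'mm', group 3 = 'kkxgjx '.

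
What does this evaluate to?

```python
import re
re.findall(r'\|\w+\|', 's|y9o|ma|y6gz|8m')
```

['|y9o|', '|y6gz|']

Walking the string: at [1:6] → '|y9o|'; at [8:14] → '|y6gz|'.
`findall` yields the raw match text (2 of them) because the pattern has no groups.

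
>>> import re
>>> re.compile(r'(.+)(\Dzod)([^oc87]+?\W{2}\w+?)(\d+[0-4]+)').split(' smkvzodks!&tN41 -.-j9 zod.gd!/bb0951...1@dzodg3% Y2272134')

A non-greedy quantifier consumes as few characters as it can — just enough that the remainder of the pattern still matches from where it stops; whatever follows it matches normally.
`re.split` interleaves the captured-group text with the surrounding fragments.

['', ' smkvzodks!&tN41 -.-j9 zod.gd!/bb0951...1@', 'dzod', 'g3% Y', '2272134', '']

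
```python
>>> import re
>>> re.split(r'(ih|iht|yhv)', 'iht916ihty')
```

['', 'ih', 't916', 'ih', 'ty']

Alternation tries branches left to right and keeps the first one that lets the overall match succeed at that position.
Because the pattern has a capturing group, `split` also inserts each captured text between the pieces.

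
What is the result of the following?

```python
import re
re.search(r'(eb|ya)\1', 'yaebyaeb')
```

None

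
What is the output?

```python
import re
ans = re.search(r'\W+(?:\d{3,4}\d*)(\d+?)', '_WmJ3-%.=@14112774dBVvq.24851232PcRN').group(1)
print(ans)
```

4

The pattern matches one or more of a non-word character; then 3 to 4 of a digit, then zero or more of a digit (non-capturing group); then one or more of a digit (lazy) (captured).
Unlike `match`, `search` isn't anchored — it looks for the pattern anywhere in the string.
The match spans [5:18] → '-%.=@14112774'.
Captured: group 1 = '4'.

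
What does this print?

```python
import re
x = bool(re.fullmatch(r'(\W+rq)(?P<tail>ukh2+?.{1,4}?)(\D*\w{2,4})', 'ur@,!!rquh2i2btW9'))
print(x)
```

False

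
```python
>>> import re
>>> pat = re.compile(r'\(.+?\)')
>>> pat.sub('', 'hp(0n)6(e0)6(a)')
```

Matches: at [2:6] → '(0n)'; at [7:11] → '(e0)'; at [12:15] → '(a)'.
Every occurrence is swapped for ''.

'hp66'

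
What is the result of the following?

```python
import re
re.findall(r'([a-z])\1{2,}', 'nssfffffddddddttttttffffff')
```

The backreference `\1` re-matches whatever the first group consumed, character for character.
Walking the string: at [3:8] match 'fffff', group 1 = 'f'; at [8:14] match 'dddddd', group 1 = 'd'; at [14:20] match 'tttttt', group 1 = 't'; at [20:26] match 'ffffff', group 1 = 'f'.
One capturing group, so `findall` returns just the captured substring from each match — 4 in all.

['f', 'd', 't', 'f']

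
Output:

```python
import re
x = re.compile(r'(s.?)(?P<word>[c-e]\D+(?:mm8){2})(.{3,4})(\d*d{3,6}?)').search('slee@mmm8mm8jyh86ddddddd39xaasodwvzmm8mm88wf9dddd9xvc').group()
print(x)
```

slee@mmm8mm8jyh86ddd

The pattern matches a literal 's', then optionally any character (captured); then a character in [c-e], then one or more of a non-digit, then the literal 'mm8' repeated 2 times (captured as 'word'); then 3 to 4 of any character (captured); then zero or more of a digit, then 3 to 6 of a literal 'd' (lazy) (captured).
The `?` after the quantifier makes it lazy — it takes as little as possible before letting the rest of the pattern try.
Unlike `match`, `search` isn't anchored — it looks for the pattern anywhere in the string.
The match spans [0:20] → 'slee@mmm8mm8jyh86ddd'.
Captured: group 1 = 'sl', group 2 = 'ee@mmm8mm8', group 3 = 'jyh8', group 4 = '6ddd'.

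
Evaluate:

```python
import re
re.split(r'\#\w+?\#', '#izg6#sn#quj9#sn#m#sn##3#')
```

The string is cut at each match, leaving 5 pieces.

['', 'sn', 'sn', 'sn#', '']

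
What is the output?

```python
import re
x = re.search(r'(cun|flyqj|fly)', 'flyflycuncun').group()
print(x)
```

fly

`search` walks the string left to right and returns the first match it finds.
The match spans [0:3] → 'fly'.
Captured: group 1 = 'fly'.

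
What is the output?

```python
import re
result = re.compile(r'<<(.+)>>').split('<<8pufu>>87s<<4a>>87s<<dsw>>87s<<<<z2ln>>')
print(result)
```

['', '8pufu>>87s<<4a>>87s<<dsw>>87s<<<<z2ln', '']

Matches to split on: at [0:41] → '<<8pufu>>87s<<4a>>87s<<dsw>>87s<<<<z2ln>>'.
The group in the pattern means `split` returns the separators' captures alongside the pieces.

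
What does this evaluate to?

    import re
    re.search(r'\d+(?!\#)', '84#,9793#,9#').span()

(0, 1)

`(?!…)`/`(?<!…)` only lets a position through if the neighbouring text does NOT match; no characters are consumed.
`search` walks the string left to right and returns the first match it finds.
The match spans [0:1] → '8'.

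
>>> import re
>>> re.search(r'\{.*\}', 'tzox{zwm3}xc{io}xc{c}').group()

The match spans [4:21] → '{zwm3}xc{io}xc{c}'.

'{zwm3}xc{io}xc{c}'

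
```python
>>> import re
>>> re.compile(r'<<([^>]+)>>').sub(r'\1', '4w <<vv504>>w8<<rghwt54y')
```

'4w vv504w8<<rghwt54y'

`\1` in the replacement pulls in group 1's text for each match.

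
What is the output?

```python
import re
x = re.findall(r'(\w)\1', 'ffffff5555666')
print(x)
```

['f', 'f', 'f', '5', '5', '6']

`\1` has to match the exact text group 1 already captured.
One capturing group, so `findall` returns just the captured substring from each match — 6 in all.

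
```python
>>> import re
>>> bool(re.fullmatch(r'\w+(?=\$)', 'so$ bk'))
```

False

`re.fullmatch` requires the pattern to consume the entire string.
Here the pattern can't cover the whole string, so the call returns None, and `bool(None)` is False.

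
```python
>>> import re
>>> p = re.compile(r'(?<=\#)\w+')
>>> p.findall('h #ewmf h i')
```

['ewmf']

Because the assertion is zero-width, the text it checks is not consumed and won't appear in the result.
No capturing groups, so `findall` returns the 1 full match string.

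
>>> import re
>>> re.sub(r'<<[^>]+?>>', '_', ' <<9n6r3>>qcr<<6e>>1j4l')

Every occurrence is swapped for '_'.

' _qcr_1j4l'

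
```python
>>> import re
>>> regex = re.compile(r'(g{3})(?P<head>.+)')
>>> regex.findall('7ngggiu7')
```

[('ggg', 'iu7')]

The pattern matches exactly 3 of a literal 'g' (captured); then one or more of any character (captured as 'head').
Walking the string: at [2:8] match 'gggiu7', groups = ('ggg', 'iu7').
Multiple groups make `findall` return tuples — one 2-tuple for the one match.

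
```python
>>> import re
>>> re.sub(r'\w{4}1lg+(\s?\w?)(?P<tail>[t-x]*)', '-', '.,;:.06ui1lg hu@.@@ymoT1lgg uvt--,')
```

The pattern matches exactly 4 of a word character, then the literal '1l', then one or more of the literal 'g'; then optionally whitespace, then optionally a word character (captured); then zero or more of a character in [t-x] (captured as 'tail').
Matches: at [5:15] → '06ui1lg hu'; at [19:31] → 'ymoT1lgg uvt'.
`sub` substitutes '-' at each match site.

'.,;:.-@.@@---,'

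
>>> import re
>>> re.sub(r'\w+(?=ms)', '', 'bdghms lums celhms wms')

'ms ms ms ms'

The `(?=…)`/`(?<=…)` assertion just peeks at neighbouring text; it doesn't advance the match position.
Matches: at [0:4] → 'bdgh'; at [7:9] → 'lu'; at [12:16] → 'celh'; at [19:20] → 'w'.
`sub` substitutes '' at each match site.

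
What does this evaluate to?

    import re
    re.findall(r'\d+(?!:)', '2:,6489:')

`(?!…)`/`(?<!…)` only lets a position through if the neighbouring text does NOT match; no characters are consumed.
Since nothing is captured, `findall` lists the 1 matched substring directly.

['648']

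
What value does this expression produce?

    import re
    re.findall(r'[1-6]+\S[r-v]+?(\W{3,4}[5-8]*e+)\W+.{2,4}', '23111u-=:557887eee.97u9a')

['-=:557887eee']

One capturing group, so `findall` returns just the captured substring from the one match — 1 in all.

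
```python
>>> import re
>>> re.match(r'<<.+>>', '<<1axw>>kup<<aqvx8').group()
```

'<<1axw>>'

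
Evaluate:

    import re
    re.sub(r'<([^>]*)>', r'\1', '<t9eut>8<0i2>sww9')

't9eut80i2sww9'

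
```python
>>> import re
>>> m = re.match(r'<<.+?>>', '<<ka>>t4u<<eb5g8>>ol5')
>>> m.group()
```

A non-greedy quantifier consumes as few characters as it can — just enough that the remainder of the pattern still matches from where it stops; whatever follows it matches normally.
`re.match` won't scan ahead — the pattern has to work from the very first character.
The match spans [0:6] → '<<ka>>'.

'<<ka>>'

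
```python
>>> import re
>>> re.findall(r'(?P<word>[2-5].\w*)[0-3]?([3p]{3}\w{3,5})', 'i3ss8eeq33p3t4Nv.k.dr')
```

[('3ss8eeq3', '3p3t4Nv')]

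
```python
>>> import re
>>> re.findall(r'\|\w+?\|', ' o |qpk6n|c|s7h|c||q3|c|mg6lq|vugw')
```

['|qpk6n|', '|s7h|', '|q3|', '|mg6lq|']

Scanning left to right: at [3:10] → '|qpk6n|'; at [11:16] → '|s7h|'; at [18:22] → '|q3|'; at [23:30] → '|mg6lq|'.
No capturing groups, so `findall` returns the 4 full match strings.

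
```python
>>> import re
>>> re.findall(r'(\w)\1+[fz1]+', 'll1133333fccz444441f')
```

['l', '3', 'c', '4']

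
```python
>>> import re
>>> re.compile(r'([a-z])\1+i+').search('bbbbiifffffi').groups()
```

The backreference `\1` re-matches whatever the first group consumed, character for character.
Unlike `match`, `search` isn't anchored — it looks for the pattern anywhere in the string.
The match spans [0:6] → 'bbbbii'.
Captured: group 1 = 'b'.

('b',)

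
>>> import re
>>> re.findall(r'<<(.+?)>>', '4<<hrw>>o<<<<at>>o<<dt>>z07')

With a single group, `findall` returns only what that group captured — 3 items.

['hrw', '<<at', 'dt']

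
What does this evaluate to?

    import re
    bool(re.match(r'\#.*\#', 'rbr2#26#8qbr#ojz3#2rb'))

False

`re.match` won't scan ahead — the pattern has to work from the very first character.
Here the string doesn't start with a match, so the call returns None, and `bool(None)` is False.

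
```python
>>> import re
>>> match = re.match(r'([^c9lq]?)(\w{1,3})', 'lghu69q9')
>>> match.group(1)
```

The match spans [0:3] → 'lgh'.
Captured: group 1 = '', group 2 = 'lgh'.

''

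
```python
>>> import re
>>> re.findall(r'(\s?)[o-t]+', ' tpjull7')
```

Pattern: optionally whitespace (captured); then one or more of a character in [o-t].
Scanning left to right: at [0:3] match ' tp', group 1 = ' '.
One capturing group, so `findall` returns just the captured substring from the one match — 1 in all.

[' ']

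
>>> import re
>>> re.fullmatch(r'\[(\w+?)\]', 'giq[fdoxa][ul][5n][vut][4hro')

None

`re.fullmatch` requires the pattern to consume the entire string.
Here the string isn't matched end-to-end, so the call returns None.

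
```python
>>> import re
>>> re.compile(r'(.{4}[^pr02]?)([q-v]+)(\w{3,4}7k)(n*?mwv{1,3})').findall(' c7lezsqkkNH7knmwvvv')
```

Pattern: exactly 4 of any character, then optionally any character except [pr02] (captured); then one or more of a character in [q-v] (captured); then 3 to 4 of a word character, then the literal '7k' (captured); then zero or more of the literal 'n' (lazy), then the literal 'mw', then 1 to 3 of a literal 'v' (captured).
Matches: at [1:20] match 'c7lezsqkkNH7knmwvvv', groups = ('c7lez', 'sq', 'kkNH7k', 'nmwvvv').
`findall` packs the 4 group values into a tuple for every match.

[('c7lez', 'sq', 'kkNH7k', 'nmwvvv')]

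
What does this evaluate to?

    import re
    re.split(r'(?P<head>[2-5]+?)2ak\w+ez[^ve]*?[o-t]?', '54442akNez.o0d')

The pattern matches one or more of a character in [2-5] (lazy) (captured as 'head'); then the literal '2ak', then one or more of a word character; then the literal 'ez', then zero or more of any character except [ve] (lazy), then optionally a character in [o-t].
A non-greedy quantifier consumes as few characters as it can — just enough that the remainder of the pattern still matches from where it stops; whatever follows it matches normally.
Matches to split on: at [0:10] → '54442akNez'.
Because the pattern has a capturing group, `split` also inserts each captured text between the pieces.

['', '5444', '.o0d']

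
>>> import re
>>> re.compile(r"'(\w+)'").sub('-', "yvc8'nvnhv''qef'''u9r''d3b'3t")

Matches: at [4:11] → "'nvnhv'"; at [11:16] → "'qef'"; at [17:22] → "'u9r'"; at [22:27] → "'d3b'".
`sub` substitutes '-' at each match site.

"yvc8--'--3t"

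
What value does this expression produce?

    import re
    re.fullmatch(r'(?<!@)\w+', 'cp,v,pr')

None

`re.fullmatch` requires the pattern to consume the entire string.
Here the string isn't matched end-to-end, so the call returns None.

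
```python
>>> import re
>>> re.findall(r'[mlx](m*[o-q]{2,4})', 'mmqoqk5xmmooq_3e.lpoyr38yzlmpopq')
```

The pattern matches one of [mlx]; then zero or more of a literal 'm', then 2 to 4 of a character in [o-q] (captured).
`findall` collects group 1 from each match (4 total).

['mqoq', 'mmooq', 'po', 'mpopq']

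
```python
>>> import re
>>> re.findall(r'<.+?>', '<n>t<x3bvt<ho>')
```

With no groups in the pattern, `findall` gives back each whole match — 2 here.

['<n>', '<x3bvt<ho>']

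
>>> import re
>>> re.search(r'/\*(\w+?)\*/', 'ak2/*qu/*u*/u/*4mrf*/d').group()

The match spans [7:12] → '/*u*/'.

'/*u*/'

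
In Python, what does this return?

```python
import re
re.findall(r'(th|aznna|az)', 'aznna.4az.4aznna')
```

Alternation tries branches left to right and keeps the first one that lets the overall match succeed at that position.
Because there's exactly one group, `findall` drops the full match and keeps group 1 from each hit.

['aznna', 'az', 'aznna']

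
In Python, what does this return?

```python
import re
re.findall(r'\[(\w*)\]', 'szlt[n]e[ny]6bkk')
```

['n', 'ny']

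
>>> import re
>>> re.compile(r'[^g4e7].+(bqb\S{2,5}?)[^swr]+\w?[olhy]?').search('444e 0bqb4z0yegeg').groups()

The match spans [4:17] → ' 0bqb4z0yegeg'.
Captured: group 1 = 'bqb4z'.

('bqb4z',)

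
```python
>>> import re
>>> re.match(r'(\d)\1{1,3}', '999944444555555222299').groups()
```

('9',)

A backreference is literal: `\1` must see the identical characters the first group matched.
With `match`, the pattern is implicitly anchored at the beginning.
The match spans [0:4] → '9999'.
Captured: group 1 = '9'.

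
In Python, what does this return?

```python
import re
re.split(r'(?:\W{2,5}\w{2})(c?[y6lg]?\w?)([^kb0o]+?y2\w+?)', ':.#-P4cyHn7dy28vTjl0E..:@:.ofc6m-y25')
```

Because the quantifier is non-greedy, it stops expanding at the earliest point where the rest of the pattern can succeed.
The group in the pattern means `split` returns the separators' captures alongside the pieces.

['', 'cyH', 'n7dy28', 'vTjl0E.', 'c6m', '-y25', '']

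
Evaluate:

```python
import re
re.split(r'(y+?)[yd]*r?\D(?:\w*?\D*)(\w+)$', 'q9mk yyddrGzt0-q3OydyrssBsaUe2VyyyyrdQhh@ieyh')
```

This matches one or more of a literal 'y' (lazy) (captured); then zero or more of one of [yd], then optionally the literal 'r', then a non-digit; then zero or more of a word character (lazy), then zero or more of a non-digit (non-capturing group); then one or more of a word character (captured); then anchored at the end.
Matches to split on: at [18:45] → 'ydyrssBsaUe2VyyyyrdQhh@ieyh'.
`re.split` interleaves the captured-group text with the surrounding fragments.

['q9mk yyddrGzt0-q3O', 'y', 'h', '']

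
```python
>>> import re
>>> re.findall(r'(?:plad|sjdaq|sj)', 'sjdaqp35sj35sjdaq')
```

['sjdaq', 'sj', 'sjdaq']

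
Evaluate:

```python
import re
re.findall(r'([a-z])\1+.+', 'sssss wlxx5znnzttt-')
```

['s']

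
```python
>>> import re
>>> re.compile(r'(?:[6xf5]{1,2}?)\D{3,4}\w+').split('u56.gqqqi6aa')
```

['u', '']

The pattern matches 1 to 2 of one of [6xf5] (lazy) (non-capturing group); then 3 to 4 of a non-digit, then one or more of a word character.
Matches to split on: at [1:12] → '56.gqqqi6aa'.
Each match becomes a cut point; 2 segments remain.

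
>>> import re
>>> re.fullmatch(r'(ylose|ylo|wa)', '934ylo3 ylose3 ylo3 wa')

None

For `fullmatch`, every character of the input must be accounted for by the pattern.
Here the string isn't matched end-to-end, so the call returns None.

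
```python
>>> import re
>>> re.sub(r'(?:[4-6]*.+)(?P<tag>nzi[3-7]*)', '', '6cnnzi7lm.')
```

The pattern matches zero or more of a character in [4-6], then one or more of any character (non-capturing group); then the literal 'nzi', then zero or more of a character in [3-7] (captured as 'tag').
Every occurrence is swapped for ''.

'lm.'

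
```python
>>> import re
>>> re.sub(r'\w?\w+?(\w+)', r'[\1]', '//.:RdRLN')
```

'//.:[RLN]'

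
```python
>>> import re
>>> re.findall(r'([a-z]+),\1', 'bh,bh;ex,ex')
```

['bh', 'ex']

`\1` has to match the exact text group 1 already captured.
With a single group, `findall` returns only what that group captured — 2 items.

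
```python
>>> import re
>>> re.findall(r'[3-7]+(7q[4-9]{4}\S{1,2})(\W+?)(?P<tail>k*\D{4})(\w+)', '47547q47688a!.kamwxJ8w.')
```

[('7q47688a', '!', '.kam', 'wxJ8w')]

Pattern: one or more of a character in [3-7]; then the literal '7q', then exactly 4 of a character in [4-9], then 1 to 2 of a non-whitespace character (captured); then one or more of a non-word character (lazy) (captured); then zero or more of a literal 'k', then exactly 4 of a non-digit (captured as 'tail'); then one or more of a word character (captured).
With the lazy modifier that quantifier settles for the fewest repetitions that let the rest of the pattern succeed (the atoms after it are unaffected and can still be greedy).
Walking the string: at [0:22] match '47547q47688a!.kamwxJ8w', groups = ('7q47688a', '!', '.kam', 'wxJ8w').
Multiple groups make `findall` return tuples — one 4-tuple for the one match.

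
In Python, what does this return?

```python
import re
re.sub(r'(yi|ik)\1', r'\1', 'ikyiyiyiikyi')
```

'ikyiyiikyi'

`\1` is not a pattern — it's the concrete string captured by group 1, re-applied verbatim.
Matches: at [2:6] → 'yiyi'.
`\1` in the replacement pulls in group 1's text for each match.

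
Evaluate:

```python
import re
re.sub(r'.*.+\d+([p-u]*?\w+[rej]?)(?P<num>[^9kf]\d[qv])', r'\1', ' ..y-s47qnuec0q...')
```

'qnue...'

This matches zero or more of any character, then one or more of any character, then one or more of a digit; then zero or more of a character in [p-u] (lazy), then one or more of a word character, then optionally one of [rej] (captured); then any character except [9kf], then a digit, then one of [qv] (captured as 'num').
Matches: at [0:15] → ' ..y-s47qnuec0q'.
Each match is replaced using the text its own group 1 captured.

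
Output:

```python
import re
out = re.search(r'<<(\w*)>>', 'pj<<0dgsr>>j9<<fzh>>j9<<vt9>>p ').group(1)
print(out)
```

0dgsr

`re.search` tries every starting position until one works.
The match spans [2:11] → '<<0dgsr>>'.
Captured: group 1 = '0dgsr'.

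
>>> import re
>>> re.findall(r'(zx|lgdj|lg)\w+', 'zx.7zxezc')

['zx']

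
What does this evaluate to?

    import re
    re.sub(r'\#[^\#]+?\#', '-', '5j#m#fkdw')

'5j-fkdw'

Every occurrence is swapped for '-'.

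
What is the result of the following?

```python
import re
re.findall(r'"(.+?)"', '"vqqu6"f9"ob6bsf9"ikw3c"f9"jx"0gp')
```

['vqqu6', 'ob6bsf9', 'f9']

Walking the string: at [0:7] match '"vqqu6"', group 1 = 'vqqu6'; at [9:18] match '"ob6bsf9"', group 1 = 'ob6bsf9'; at [23:27] match '"f9"', group 1 = 'f9'.
Because there's exactly one group, `findall` drops the full match and keeps group 1 from each hit.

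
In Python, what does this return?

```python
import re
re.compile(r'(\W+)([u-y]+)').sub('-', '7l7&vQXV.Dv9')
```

'7l7-QXV.Dv9'

Each match is replaced by '-'.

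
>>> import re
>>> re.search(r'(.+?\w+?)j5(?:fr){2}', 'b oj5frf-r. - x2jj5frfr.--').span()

Pattern: one or more of any character (lazy), then one or more of a word character (lazy) (captured); then the literal 'j5', then the literal 'fr' repeated 2 times.
Unlike `match`, `search` isn't anchored — it looks for the pattern anywhere in the string.
The match spans [0:23] → 'b oj5frf-r. - x2jj5frfr'.
Captured: group 1 = 'b oj5frf-r. - x2j'.

(0, 23)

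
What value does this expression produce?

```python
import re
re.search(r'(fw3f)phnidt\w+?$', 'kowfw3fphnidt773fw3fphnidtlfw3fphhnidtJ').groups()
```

('fw3f',)

Pattern: a literal 'f', then the literal 'w3f' (captured); then the literal 'phn', then the literal 'idt', then one or more of a word character (lazy); then anchored at the end.
Unlike `match`, `search` isn't anchored — it looks for the pattern anywhere in the string.
The match spans [3:39] → 'fw3fphnidt773fw3fphnidtlfw3fphhnidtJ'.
Captured: group 1 = 'fw3f'.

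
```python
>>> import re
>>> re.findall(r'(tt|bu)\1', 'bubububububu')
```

['bu', 'bu', 'bu']

`\1` has to match the exact text group 1 already captured.
Walking the string: at [0:4] match 'bubu', group 1 = 'bu'; at [4:8] match 'bubu', group 1 = 'bu'; at [8:12] match 'bubu', group 1 = 'bu'.
`findall` collects group 1 from each match (3 total).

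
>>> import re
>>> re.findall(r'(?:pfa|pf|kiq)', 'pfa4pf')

`|` is ordered: at each position the engine commits to the first alternative that works.
Since nothing is captured, `findall` lists the 2 matched substrings directly.

['pfa', 'pf']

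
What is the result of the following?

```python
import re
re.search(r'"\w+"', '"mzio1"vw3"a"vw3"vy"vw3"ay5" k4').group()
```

'"mzio1"'

`search` walks the string left to right and returns the first match it finds.
The match spans [0:7] → '"mzio1"'.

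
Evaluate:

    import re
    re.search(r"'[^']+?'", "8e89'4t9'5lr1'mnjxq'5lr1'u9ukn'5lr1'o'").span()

Unlike `match`, `search` isn't anchored — it looks for the pattern anywhere in the string.
The match spans [4:9] → "'4t9'".

(4, 9)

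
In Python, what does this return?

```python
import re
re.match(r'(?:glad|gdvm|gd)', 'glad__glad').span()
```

(0, 4)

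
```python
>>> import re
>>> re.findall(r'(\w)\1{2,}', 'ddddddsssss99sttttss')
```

['d', 's', 't']

`\1` is not a pattern — it's the concrete string captured by group 1, re-applied verbatim.
Because there's exactly one group, `findall` drops the full match and keeps group 1 from each hit.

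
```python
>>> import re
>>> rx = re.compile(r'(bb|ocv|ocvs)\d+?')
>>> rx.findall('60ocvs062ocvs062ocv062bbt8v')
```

Matches: at [2:7] match 'ocvs0', group 1 = 'ocvs'; at [9:14] match 'ocvs0', group 1 = 'ocvs'; at [16:20] match 'ocv0', group 1 = 'ocv'.
Because there's exactly one group, `findall` drops the full match and keeps group 1 from each hit.

['ocvs', 'ocvs', 'ocv']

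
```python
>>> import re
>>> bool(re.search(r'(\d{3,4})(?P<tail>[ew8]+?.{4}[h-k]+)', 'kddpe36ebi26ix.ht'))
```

Here the pattern never matches, so the call returns None, and `bool(None)` is False.

False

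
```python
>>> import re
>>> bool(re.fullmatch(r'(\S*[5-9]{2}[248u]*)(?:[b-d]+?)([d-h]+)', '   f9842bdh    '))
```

For `fullmatch`, every character of the input must be accounted for by the pattern.
Here there's no way to consume every character, so the call returns None, and `bool(None)` is False.

False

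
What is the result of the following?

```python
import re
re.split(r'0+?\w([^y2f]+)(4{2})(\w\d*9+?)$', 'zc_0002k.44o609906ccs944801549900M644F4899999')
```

['zc_', 'k.44o609906ccs944801549900M6', '44', 'F4899999', '']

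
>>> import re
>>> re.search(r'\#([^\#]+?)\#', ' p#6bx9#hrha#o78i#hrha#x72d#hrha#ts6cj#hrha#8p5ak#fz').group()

`re.search` tries every starting position until one works.
The match spans [2:8] → '#6bx9#'.
Captured: group 1 = '6bx9'.

'#6bx9#'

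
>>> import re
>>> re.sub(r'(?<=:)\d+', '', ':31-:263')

':-:'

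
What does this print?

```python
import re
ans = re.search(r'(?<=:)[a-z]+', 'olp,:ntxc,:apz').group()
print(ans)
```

ntxc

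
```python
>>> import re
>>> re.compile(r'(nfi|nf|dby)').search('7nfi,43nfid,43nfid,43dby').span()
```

(1, 4)

Alternation isn't longest-match — the leftmost alternative that fits at this position is chosen.
`search` walks the string left to right and returns the first match it finds.
The match spans [1:4] → 'nfi'.
Captured: group 1 = 'nfi'.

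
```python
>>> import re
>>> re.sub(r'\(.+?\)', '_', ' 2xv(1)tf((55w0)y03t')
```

' 2xv_tf_y03t'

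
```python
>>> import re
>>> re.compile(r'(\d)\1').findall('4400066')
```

['4', '0', '6']

The backreference `\1` re-matches whatever the first group consumed, character for character.
With a single group, `findall` returns only what that group captured — 3 items.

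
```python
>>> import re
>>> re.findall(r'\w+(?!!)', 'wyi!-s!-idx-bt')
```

['wy', 'idx', 'bt']

A negative assertion filters positions out without eating any characters.
With no groups in the pattern, `findall` gives back each whole match — 3 here.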